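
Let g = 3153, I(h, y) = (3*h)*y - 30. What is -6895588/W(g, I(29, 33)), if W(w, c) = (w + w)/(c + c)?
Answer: -6530121836/1051 ≈ -6.2132e+6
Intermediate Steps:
I(h, y) = -30 + 3*h*y (I(h, y) = 3*h*y - 30 = -30 + 3*h*y)
W(w, c) = w/c (W(w, c) = (2*w)/((2*c)) = (2*w)*(1/(2*c)) = w/c)
-6895588/W(g, I(29, 33)) = -6895588/(3153/(-30 + 3*29*33)) = -6895588/(3153/(-30 + 2871)) = -6895588/(3153/2841) = -6895588/(3153*(1/2841)) = -6895588/1051/947 = -6895588*947/1051 = -6530121836/1051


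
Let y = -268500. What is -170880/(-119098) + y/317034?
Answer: 1849746410/3146509611 ≈ 0.58787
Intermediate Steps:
-170880/(-119098) + y/317034 = -170880/(-119098) - 268500/317034 = -170880*(-1/119098) - 268500*1/317034 = 85440/59549 - 44750/52839 = 1849746410/3146509611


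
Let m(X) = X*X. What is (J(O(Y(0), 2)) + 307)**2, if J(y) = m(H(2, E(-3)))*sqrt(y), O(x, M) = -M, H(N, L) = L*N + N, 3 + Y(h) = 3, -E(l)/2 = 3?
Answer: 74249 + 61400*I*sqrt(2) ≈ 74249.0 + 86833.0*I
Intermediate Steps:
E(l) = -6 (E(l) = -2*3 = -6)
Y(h) = 0 (Y(h) = -3 + 3 = 0)
H(N, L) = N + L*N
m(X) = X**2
J(y) = 100*sqrt(y) (J(y) = (2*(1 - 6))**2*sqrt(y) = (2*(-5))**2*sqrt(y) = (-10)**2*sqrt(y) = 100*sqrt(y))
(J(O(Y(0), 2)) + 307)**2 = (100*sqrt(-1*2) + 307)**2 = (100*sqrt(-2) + 307)**2 = (100*(I*sqrt(2)) + 307)**2 = (100*I*sqrt(2) + 307)**2 = (307 + 100*I*sqrt(2))**2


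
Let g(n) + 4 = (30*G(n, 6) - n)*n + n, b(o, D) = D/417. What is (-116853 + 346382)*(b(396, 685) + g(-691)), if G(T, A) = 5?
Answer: -55688499733453/417 ≈ -1.3355e+11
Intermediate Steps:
b(o, D) = D/417 (b(o, D) = D*(1/417) = D/417)
g(n) = -4 + n + n*(150 - n) (g(n) = -4 + ((30*5 - n)*n + n) = -4 + ((150 - n)*n + n) = -4 + (n*(150 - n) + n) = -4 + (n + n*(150 - n)) = -4 + n + n*(150 - n))
(-116853 + 346382)*(b(396, 685) + g(-691)) = (-116853 + 346382)*((1/417)*685 + (-4 - 1*(-691)**2 + 151*(-691))) = 229529*(685/417 + (-4 - 1*477481 - 104341)) = 229529*(685/417 + (-4 - 477481 - 104341)) = 229529*(685/417 - 581826) = 229529*(-242620757/417) = -55688499733453/417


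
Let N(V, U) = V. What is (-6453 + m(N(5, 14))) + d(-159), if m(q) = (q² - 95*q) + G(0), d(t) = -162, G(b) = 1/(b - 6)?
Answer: -42391/6 ≈ -7065.2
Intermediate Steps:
G(b) = 1/(-6 + b)
m(q) = -⅙ + q² - 95*q (m(q) = (q² - 95*q) + 1/(-6 + 0) = (q² - 95*q) + 1/(-6) = (q² - 95*q) - ⅙ = -⅙ + q² - 95*q)
(-6453 + m(N(5, 14))) + d(-159) = (-6453 + (-⅙ + 5² - 95*5)) - 162 = (-6453 + (-⅙ + 25 - 475)) - 162 = (-6453 - 2701/6) - 162 = -41419/6 - 162 = -42391/6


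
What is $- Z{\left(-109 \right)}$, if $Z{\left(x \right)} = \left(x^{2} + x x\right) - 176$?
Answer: $-23586$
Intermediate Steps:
$Z{\left(x \right)} = -176 + 2 x^{2}$ ($Z{\left(x \right)} = \left(x^{2} + x^{2}\right) - 176 = 2 x^{2} - 176 = -176 + 2 x^{2}$)
$- Z{\left(-109 \right)} = - (-176 + 2 \left(-109\right)^{2}) = - (-176 + 2 \cdot 11881) = - (-176 + 23762) = \left(-1\right) 23586 = -23586$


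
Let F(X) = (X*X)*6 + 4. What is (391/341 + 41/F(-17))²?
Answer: 3975176401/2902838884 ≈ 1.3694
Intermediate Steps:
F(X) = 4 + 6*X² (F(X) = X²*6 + 4 = 6*X² + 4 = 4 + 6*X²)
(391/341 + 41/F(-17))² = (391/341 + 41/(4 + 6*(-17)²))² = (391*(1/341) + 41/(4 + 6*289))² = (391/341 + 41/(4 + 1734))² = (391/341 + 41/1738)² = (63049/53878)² = 3975176401/2902838884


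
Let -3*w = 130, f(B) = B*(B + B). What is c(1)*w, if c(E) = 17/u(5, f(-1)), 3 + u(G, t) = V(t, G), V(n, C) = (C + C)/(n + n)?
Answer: 4420/3 ≈ 1473.3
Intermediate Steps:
V(n, C) = C/n (V(n, C) = (2*C)/((2*n)) = (2*C)*(1/(2*n)) = C/n)
f(B) = 2*B² (f(B) = B*(2*B) = 2*B²)
u(G, t) = -3 + G/t
w = -130/3 (w = -⅓*130 = -130/3 ≈ -43.333)
c(E) = -34 (c(E) = 17/(-3 + 5/((2*(-1)²))) = 17/(-3 + 5/((2*1))) = 17/(-3 + 5/2) = 17/(-½) = 17*(-2) = -34)
c(1)*w = -34*(-130/3) = 4420/3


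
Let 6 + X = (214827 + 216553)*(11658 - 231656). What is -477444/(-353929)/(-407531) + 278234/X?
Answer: -42721195436998595/6844244920866986515277 ≈ -6.2419e-6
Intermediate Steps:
X = -94902737246 (X = -6 + (214827 + 216553)*(11658 - 231656) = -6 + 431380*(-219998) = -6 - 94902737240 = -94902737246)
-477444/(-353929)/(-407531) + 278234/X = -477444/(-353929)/(-407531) + 278234/(-94902737246) = -477444*(-1/353929)*(-1/407531) + 278234*(-1/94902737246) = (477444/353929)*(-1/407531) - 139117/47451368623 = -477444/144237039299 - 139117/47451368623 = -42721195436998595/6844244920866986515277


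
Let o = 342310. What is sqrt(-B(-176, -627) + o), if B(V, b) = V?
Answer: 3*sqrt(38054) ≈ 585.22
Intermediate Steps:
sqrt(-B(-176, -627) + o) = sqrt(-1*(-176) + 342310) = sqrt(176 + 342310) = sqrt(342486) = 3*sqrt(38054)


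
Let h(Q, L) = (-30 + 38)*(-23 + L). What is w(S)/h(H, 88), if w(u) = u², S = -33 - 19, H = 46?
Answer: 26/5 ≈ 5.2000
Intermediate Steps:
S = -52
h(Q, L) = -184 + 8*L (h(Q, L) = 8*(-23 + L) = -184 + 8*L)
w(S)/h(H, 88) = (-52)²/(-184 + 8*88) = 2704/(-184 + 704) = 2704/520 = 2704*(1/520) = 26/5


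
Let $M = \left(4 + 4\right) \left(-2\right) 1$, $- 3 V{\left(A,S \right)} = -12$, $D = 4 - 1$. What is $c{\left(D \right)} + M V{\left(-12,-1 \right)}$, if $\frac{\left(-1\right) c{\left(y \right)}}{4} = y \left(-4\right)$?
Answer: $-16$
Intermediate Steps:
$D = 3$ ($D = 4 - 1 = 3$)
$c{\left(y \right)} = 16 y$ ($c{\left(y \right)} = - 4 y \left(-4\right) = - 4 \left(- 4 y\right) = 16 y$)
$V{\left(A,S \right)} = 4$ ($V{\left(A,S \right)} = \left(- \frac{1}{3}\right) \left(-12\right) = 4$)
$M = -16$ ($M = 8 \left(-2\right) 1 = \left(-16\right) 1 = -16$)
$c{\left(D \right)} + M V{\left(-12,-1 \right)} = 16 \cdot 3 - 64 = 48 - 64 = -16$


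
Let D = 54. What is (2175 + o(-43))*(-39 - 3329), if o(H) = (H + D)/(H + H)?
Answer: -314973676/43 ≈ -7.3250e+6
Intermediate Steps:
o(H) = (54 + H)/(2*H) (o(H) = (H + 54)/(H + H) = (54 + H)/((2*H)) = (54 + H)*(1/(2*H)) = (54 + H)/(2*H))
(2175 + o(-43))*(-39 - 3329) = (2175 + (½)*(54 - 43)/(-43))*(-39 - 3329) = (2175 + (½)*(-1/43)*11)*(-3368) = (2175 - 11/86)*(-3368) = (187039/86)*(-3368) = -314973676/43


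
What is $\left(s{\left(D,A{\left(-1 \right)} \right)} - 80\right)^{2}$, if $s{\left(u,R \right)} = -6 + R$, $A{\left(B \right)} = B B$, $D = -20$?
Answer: $7225$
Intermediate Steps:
$A{\left(B \right)} = B^{2}$
$\left(s{\left(D,A{\left(-1 \right)} \right)} - 80\right)^{2} = \left(\left(-6 + \left(-1\right)^{2}\right) - 80\right)^{2} = \left(\left(-6 + 1\right) - 80\right)^{2} = \left(-5 - 80\right)^{2} = \left(-85\right)^{2} = 7225$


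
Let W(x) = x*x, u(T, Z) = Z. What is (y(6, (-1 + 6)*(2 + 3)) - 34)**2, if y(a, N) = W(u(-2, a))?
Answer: 4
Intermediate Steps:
W(x) = x**2
y(a, N) = a**2
(y(6, (-1 + 6)*(2 + 3)) - 34)**2 = (6**2 - 34)**2 = (36 - 34)**2 = 2**2 = 4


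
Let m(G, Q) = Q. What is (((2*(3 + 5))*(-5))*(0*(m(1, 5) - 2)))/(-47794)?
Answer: 0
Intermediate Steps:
(((2*(3 + 5))*(-5))*(0*(m(1, 5) - 2)))/(-47794) = (((2*(3 + 5))*(-5))*(0*(5 - 2)))/(-47794) = (((2*8)*(-5))*(0*3))*(-1/47794) = ((16*(-5))*0)*(-1/47794) = -80*0*(-1/47794) = 0*(-1/47794) = 0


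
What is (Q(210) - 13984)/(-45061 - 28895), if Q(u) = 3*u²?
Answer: -29579/18489 ≈ -1.5998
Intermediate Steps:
(Q(210) - 13984)/(-45061 - 28895) = (3*210² - 13984)/(-45061 - 28895) = (3*44100 - 13984)/(-73956) = (132300 - 13984)*(-1/73956) = 118316*(-1/73956) = -29579/18489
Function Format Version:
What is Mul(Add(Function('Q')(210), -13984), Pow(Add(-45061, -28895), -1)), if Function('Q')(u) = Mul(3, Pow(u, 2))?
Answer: Rational(-29579, 18489) ≈ -1.5998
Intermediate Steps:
Mul(Add(Function('Q')(210), -13984), Pow(Add(-45061, -28895), -1)) = Mul(Add(Mul(3, Pow(210, 2)), -13984), Pow(Add(-45061, -28895), -1)) = Mul(Add(Mul(3, 44100), -13984), Pow(-73956, -1)) = Mul(Add(132300, -13984), Rational(-1, 73956)) = Mul(118316, Rational(-1, 73956)) = Rational(-29579, 18489)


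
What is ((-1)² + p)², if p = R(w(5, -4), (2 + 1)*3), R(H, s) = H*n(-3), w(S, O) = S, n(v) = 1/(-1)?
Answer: 16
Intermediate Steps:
n(v) = -1
R(H, s) = -H (R(H, s) = H*(-1) = -H)
p = -5 (p = -1*5 = -5)
((-1)² + p)² = ((-1)² - 5)² = (1 - 5)² = (-4)² = 16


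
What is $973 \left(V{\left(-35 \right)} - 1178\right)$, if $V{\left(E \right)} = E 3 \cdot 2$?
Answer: $-1350524$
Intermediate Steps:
$V{\left(E \right)} = 6 E$ ($V{\left(E \right)} = 3 E 2 = 6 E$)
$973 \left(V{\left(-35 \right)} - 1178\right) = 973 \left(6 \left(-35\right) - 1178\right) = 973 \left(-210 - 1178\right) = 973 \left(-1388\right) = -1350524$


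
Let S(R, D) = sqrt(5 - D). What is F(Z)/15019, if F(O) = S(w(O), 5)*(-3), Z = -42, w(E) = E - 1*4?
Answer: 0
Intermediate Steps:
w(E) = -4 + E (w(E) = E - 4 = -4 + E)
F(O) = 0 (F(O) = sqrt(5 - 1*5)*(-3) = sqrt(5 - 5)*(-3) = sqrt(0)*(-3) = 0*(-3) = 0)
F(Z)/15019 = 0/15019 = 0*(1/15019) = 0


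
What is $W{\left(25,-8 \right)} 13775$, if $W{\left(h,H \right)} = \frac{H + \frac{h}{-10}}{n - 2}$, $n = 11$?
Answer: $- \frac{96425}{6} \approx -16071.0$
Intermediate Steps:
$W{\left(h,H \right)} = - \frac{h}{90} + \frac{H}{9}$ ($W{\left(h,H \right)} = \frac{H + \frac{h}{-10}}{11 - 2} = \frac{H + h \left(- \frac{1}{10}\right)}{9} = \left(H - \frac{h}{10}\right) \frac{1}{9} = - \frac{h}{90} + \frac{H}{9}$)
$W{\left(25,-8 \right)} 13775 = \left(\left(- \frac{1}{90}\right) 25 + \frac{1}{9} \left(-8\right)\right) 13775 = \left(- \frac{5}{18} - \frac{8}{9}\right) 13775 = \left(- \frac{7}{6}\right) 13775 = - \frac{96425}{6}$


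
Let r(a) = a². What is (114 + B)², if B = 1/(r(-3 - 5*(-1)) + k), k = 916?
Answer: 11000024161/846400 ≈ 12996.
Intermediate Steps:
B = 1/920 (B = 1/((-3 - 5*(-1))² + 916) = 1/((-3 + 5)² + 916) = 1/(2² + 916) = 1/(4 + 916) = 1/920 ≈ 0.0010870)
(114 + B)² = (114 + 1/920)² = (104881/920)² = 11000024161/846400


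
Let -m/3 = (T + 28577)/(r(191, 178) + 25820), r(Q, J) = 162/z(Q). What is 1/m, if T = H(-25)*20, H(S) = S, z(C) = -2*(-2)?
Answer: -51721/168462 ≈ -0.30702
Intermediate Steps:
z(C) = 4
r(Q, J) = 81/2 (r(Q, J) = 162/4 = 162*(¼) = 81/2)
T = -500 (T = -25*20 = -500)
m = -168462/51721 (m = -3*(-500 + 28577)/(81/2 + 25820) = -84231/51721/2 = -84231*2/51721 = -3*56154/51721 = -168462/51721 ≈ -3.2571)
1/m = 1/(-168462/51721) = -51721/168462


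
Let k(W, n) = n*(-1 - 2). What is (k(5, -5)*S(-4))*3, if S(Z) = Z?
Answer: -180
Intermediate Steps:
k(W, n) = -3*n (k(W, n) = n*(-3) = -3*n)
(k(5, -5)*S(-4))*3 = (-3*(-5)*(-4))*3 = (15*(-4))*3 = -60*3 = -180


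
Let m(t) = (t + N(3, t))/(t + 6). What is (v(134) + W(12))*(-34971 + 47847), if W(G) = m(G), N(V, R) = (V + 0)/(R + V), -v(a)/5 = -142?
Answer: 137260306/15 ≈ 9.1507e+6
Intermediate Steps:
v(a) = 710 (v(a) = -5*(-142) = 710)
N(V, R) = V/(R + V)
m(t) = (t + 3/(3 + t))/(6 + t) (m(t) = (t + 3/(t + 3))/(t + 6) = (t + 3/(3 + t))/(6 + t))
W(G) = (3 + G*(3 + G))/((3 + G)*(6 + G))
(v(134) + W(12))*(-34971 + 47847) = (710 + (3 + 12*(3 + 12))/((3 + 12)*(6 + 12)))*(-34971 + 47847) = (710 + (3 + 12*15)/(15*18))*12876 = (710 + (1/15)*(1/18)*(3 + 180))*12876 = (710 + (1/15)*(1/18)*183)*12876 = (710 + 61/90)*12876 = (63961/90)*12876 = 137260306/15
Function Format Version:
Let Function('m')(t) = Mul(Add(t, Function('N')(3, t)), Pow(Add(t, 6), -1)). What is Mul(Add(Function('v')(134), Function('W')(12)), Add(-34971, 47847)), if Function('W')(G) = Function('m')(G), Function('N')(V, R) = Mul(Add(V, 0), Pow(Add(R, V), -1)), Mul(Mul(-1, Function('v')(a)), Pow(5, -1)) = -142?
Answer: Rational(137260306, 15) ≈ 9.1507e+6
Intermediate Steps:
Function('v')(a) = 710 (Function('v')(a) = Mul(-5, -142) = 710)
Function('N')(V, R) = Mul(V, Pow(Add(R, V), -1))
Function('m')(t) = Mul(Pow(Add(6, t), -1), Add(t, Mul(3, Pow(Add(3, t), -1)))) (Function('m')(t) = Mul(Add(t, Mul(3, Pow(Add(t, 3), -1))), Pow(Add(t, 6), -1)) = Mul(Add(t, Mul(3, Pow(Add(3, t), -1))), Pow(Add(6, t), -1)) = Mul(Pow(Add(6, t), -1), Add(t, Mul(3, Pow(Add(3, t), -1)))))
Function('W')(G) = Mul(Pow(Add(3, G), -1), Pow(Add(6, G), -1), Add(3, Mul(G, Add(3, G))))
Mul(Add(Function('v')(134), Function('W')(12)), Add(-34971, 47847)) = Mul(Add(710, Mul(Pow(Add(3, 12), -1), Pow(Add(6, 12), -1), Add(3, Mul(12, Add(3, 12))))), Add(-34971, 47847)) = Mul(Add(710, Mul(Pow(15, -1), Pow(18, -1), Add(3, Mul(12, 15)))), 12876) = Mul(Add(710, Mul(Rational(1, 15), Rational(1, 18), Add(3, 180))), 12876) = Mul(Add(710, Mul(Rational(1, 15), Rational(1, 18), 183)), 12876) = Mul(Add(710, Rational(61, 90)), 12876) = Mul(Rational(63961, 90), 12876) = Rational(137260306, 15)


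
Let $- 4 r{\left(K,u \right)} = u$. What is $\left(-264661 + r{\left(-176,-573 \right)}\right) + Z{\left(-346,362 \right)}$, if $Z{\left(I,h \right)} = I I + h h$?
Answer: $- \frac{55031}{4} \approx -13758.0$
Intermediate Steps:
$Z{\left(I,h \right)} = I^{2} + h^{2}$
$r{\left(K,u \right)} = - \frac{u}{4}$
$\left(-264661 + r{\left(-176,-573 \right)}\right) + Z{\left(-346,362 \right)} = \left(-264661 - - \frac{573}{4}\right) + \left(\left(-346\right)^{2} + 362^{2}\right) = \left(-264661 + \frac{573}{4}\right) + \left(119716 + 131044\right) = - \frac{1058071}{4} + 250760 = - \frac{55031}{4}$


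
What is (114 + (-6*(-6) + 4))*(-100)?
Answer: -15400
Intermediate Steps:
(114 + (-6*(-6) + 4))*(-100) = (114 + (36 + 4))*(-100) = (114 + 40)*(-100) = 154*(-100) = -15400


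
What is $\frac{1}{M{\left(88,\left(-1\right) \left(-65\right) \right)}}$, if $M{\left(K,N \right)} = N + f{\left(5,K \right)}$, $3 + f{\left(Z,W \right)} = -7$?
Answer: $\frac{1}{55} \approx 0.018182$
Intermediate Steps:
$f{\left(Z,W \right)} = -10$ ($f{\left(Z,W \right)} = -3 - 7 = -10$)
$M{\left(K,N \right)} = -10 + N$ ($M{\left(K,N \right)} = N - 10 = -10 + N$)
$\frac{1}{M{\left(88,\left(-1\right) \left(-65\right) \right)}} = \frac{1}{-10 - -65} = \frac{1}{-10 + 65} = \frac{1}{55}$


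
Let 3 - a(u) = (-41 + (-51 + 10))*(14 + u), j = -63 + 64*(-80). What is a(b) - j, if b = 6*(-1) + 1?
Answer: 5924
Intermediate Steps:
j = -5183 (j = -63 - 5120 = -5183)
b = -5 (b = -6 + 1 = -5)
a(u) = 1151 + 82*u (a(u) = 3 - (-41 + (-51 + 10))*(14 + u) = 3 - (-41 - 41)*(14 + u) = 3 - (-82)*(14 + u) = 3 - (-1148 - 82*u) = 3 + (1148 + 82*u) = 1151 + 82*u)
a(b) - j = (1151 + 82*(-5)) - 1*(-5183) = (1151 - 410) + 5183 = 741 + 5183 = 5924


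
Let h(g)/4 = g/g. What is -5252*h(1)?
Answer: -21008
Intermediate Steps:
h(g) = 4 (h(g) = 4*(g/g) = 4*1 = 4)
-5252*h(1) = -5252*4 = -21008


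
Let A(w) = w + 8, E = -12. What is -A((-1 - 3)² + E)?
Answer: -12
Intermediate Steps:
A(w) = 8 + w
-A((-1 - 3)² + E) = -(8 + ((-1 - 3)² - 12)) = -(8 + ((-4)² - 12)) = -(8 + (16 - 12)) = -(8 + 4) = -1*12 = -12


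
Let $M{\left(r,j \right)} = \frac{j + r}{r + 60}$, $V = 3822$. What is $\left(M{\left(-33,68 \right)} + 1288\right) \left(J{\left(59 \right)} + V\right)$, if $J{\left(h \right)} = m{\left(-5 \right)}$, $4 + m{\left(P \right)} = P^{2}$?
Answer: $\frac{14864297}{3} \approx 4.9548 \cdot 10^{6}$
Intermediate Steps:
$m{\left(P \right)} = -4 + P^{2}$
$J{\left(h \right)} = 21$ ($J{\left(h \right)} = -4 + \left(-5\right)^{2} = -4 + 25 = 21$)
$M{\left(r,j \right)} = \frac{j + r}{60 + r}$
$\left(M{\left(-33,68 \right)} + 1288\right) \left(J{\left(59 \right)} + V\right) = \left(\frac{68 - 33}{60 - 33} + 1288\right) \left(21 + 3822\right) = \left(\frac{1}{27} \cdot 35 + 1288\right) 3843 = \left(\frac{35}{27} + 1288\right) 3843 = \frac{34811}{27} \cdot 3843 = \frac{14864297}{3}$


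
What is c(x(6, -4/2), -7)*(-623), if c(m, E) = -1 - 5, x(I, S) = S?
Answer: 3738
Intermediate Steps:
c(m, E) = -6
c(x(6, -4/2), -7)*(-623) = -6*(-623) = 3738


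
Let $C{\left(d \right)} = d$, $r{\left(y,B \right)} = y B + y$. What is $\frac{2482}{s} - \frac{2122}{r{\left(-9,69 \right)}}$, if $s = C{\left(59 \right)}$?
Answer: $\frac{844429}{18585} \approx 45.436$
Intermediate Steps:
$r{\left(y,B \right)} = y + B y$ ($r{\left(y,B \right)} = B y + y = y + B y$)
$s = 59$
$\frac{2482}{s} - \frac{2122}{r{\left(-9,69 \right)}} = \frac{2482}{59} - \frac{2122}{\left(-9\right) \left(1 + 69\right)} = 2482 \cdot \frac{1}{59} - \frac{2122}{\left(-9\right) 70} = \frac{2482}{59} - \frac{2122}{-630} = \frac{2482}{59} - - \frac{1061}{315} = \frac{2482}{59} + \frac{1061}{315} = \frac{844429}{18585}$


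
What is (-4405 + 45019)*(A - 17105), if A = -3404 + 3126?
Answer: -705993162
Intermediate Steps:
A = -278
(-4405 + 45019)*(A - 17105) = (-4405 + 45019)*(-278 - 17105) = 40614*(-17383) = -705993162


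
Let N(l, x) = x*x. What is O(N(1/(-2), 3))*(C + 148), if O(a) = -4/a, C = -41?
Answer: -428/9 ≈ -47.556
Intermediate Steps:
N(l, x) = x²
O(N(1/(-2), 3))*(C + 148) = (-4/(3²))*(-41 + 148) = -4/9*107 = -428/9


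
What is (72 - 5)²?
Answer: 4489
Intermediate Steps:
(72 - 5)² = 67² = 4489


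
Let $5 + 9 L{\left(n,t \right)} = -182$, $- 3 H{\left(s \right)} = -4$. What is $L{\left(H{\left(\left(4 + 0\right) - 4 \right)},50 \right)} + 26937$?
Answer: $\frac{242246}{9} \approx 26916.0$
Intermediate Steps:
$H{\left(s \right)} = \frac{4}{3}$ ($H{\left(s \right)} = \left(- \frac{1}{3}\right) \left(-4\right) = \frac{4}{3}$)
$L{\left(n,t \right)} = - \frac{187}{9}$ ($L{\left(n,t \right)} = - \frac{5}{9} + \frac{1}{9} \left(-182\right) = - \frac{5}{9} - \frac{182}{9} = - \frac{187}{9}$)
$L{\left(H{\left(\left(4 + 0\right) - 4 \right)},50 \right)} + 26937 = - \frac{187}{9} + 26937 = \frac{242246}{9}$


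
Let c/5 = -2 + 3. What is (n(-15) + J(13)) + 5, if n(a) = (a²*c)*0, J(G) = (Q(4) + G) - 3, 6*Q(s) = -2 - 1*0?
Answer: 44/3 ≈ 14.667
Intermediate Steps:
Q(s) = -⅓ (Q(s) = (-2 - 1*0)/6 = (-2 + 0)/6 = (⅙)*(-2) = -⅓)
c = 5 (c = 5*(-2 + 3) = 5*1 = 5)
J(G) = -10/3 + G (J(G) = (-⅓ + G) - 3 = -10/3 + G)
n(a) = 0 (n(a) = (a²*5)*0 = (5*a²)*0 = 0)
(n(-15) + J(13)) + 5 = (0 + (-10/3 + 13)) + 5 = (0 + 29/3) + 5 = 29/3 + 5 = 44/3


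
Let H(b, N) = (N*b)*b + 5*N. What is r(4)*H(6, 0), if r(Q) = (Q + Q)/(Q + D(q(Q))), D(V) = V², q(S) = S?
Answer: 0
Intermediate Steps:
H(b, N) = 5*N + N*b² (H(b, N) = N*b² + 5*N = 5*N + N*b²)
r(Q) = 2*Q/(Q + Q²) (r(Q) = (Q + Q)/(Q + Q²) = (2*Q)/(Q + Q²) = 2*Q/(Q + Q²))
r(4)*H(6, 0) = (2/(1 + 4))*(0*(5 + 6²)) = (2/5)*(0*(5 + 36)) = (2*(⅕))*(0*41) = (⅖)*0 = 0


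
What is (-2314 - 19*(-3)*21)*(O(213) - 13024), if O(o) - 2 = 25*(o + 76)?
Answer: 6475249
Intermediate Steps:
O(o) = 1902 + 25*o (O(o) = 2 + 25*(o + 76) = 2 + 25*(76 + o) = 2 + (1900 + 25*o) = 1902 + 25*o)
(-2314 - 19*(-3)*21)*(O(213) - 13024) = (-2314 - 19*(-3)*21)*((1902 + 25*213) - 13024) = (-2314 + 57*21)*((1902 + 5325) - 13024) = (-2314 + 1197)*(7227 - 13024) = -1117*(-5797) = 6475249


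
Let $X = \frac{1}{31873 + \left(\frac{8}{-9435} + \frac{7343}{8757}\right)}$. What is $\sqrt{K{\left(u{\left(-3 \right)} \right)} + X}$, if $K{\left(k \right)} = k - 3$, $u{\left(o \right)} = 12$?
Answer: $\frac{3 \sqrt{3931571288599562081859}}{62702133802} \approx 3.0$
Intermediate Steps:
$K{\left(k \right)} = -3 + k$ ($K{\left(k \right)} = k - 3 = -3 + k$)
$X = \frac{3934395}{125404267604}$ ($X = \frac{1}{31873 + \left(8 \left(- \frac{1}{9435}\right) + 7343 \cdot \frac{1}{8757}\right)} = \frac{1}{31873 + \left(- \frac{8}{9435} + \frac{1049}{1251}\right)} = \frac{1}{31873 + \frac{3295769}{3934395}} = \frac{1}{\frac{125404267604}{3934395}} = \frac{3934395}{125404267604} \approx 3.1374 \cdot 10^{-5}$)
$\sqrt{K{\left(u{\left(-3 \right)} \right)} + X} = \sqrt{\left(-3 + 12\right) + \frac{3934395}{125404267604}} = \sqrt{9 + \frac{3934395}{125404267604}} = \sqrt{\frac{1128642342831}{125404267604}} = \frac{3 \sqrt{3931571288599562081859}}{62702133802}$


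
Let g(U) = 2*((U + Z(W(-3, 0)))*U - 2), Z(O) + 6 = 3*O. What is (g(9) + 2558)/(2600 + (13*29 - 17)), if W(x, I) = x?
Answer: 1223/1480 ≈ 0.82635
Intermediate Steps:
Z(O) = -6 + 3*O
g(U) = -4 + 2*U*(-15 + U) (g(U) = 2*((U + (-6 + 3*(-3)))*U - 2) = 2*((U + (-6 - 9))*U - 2) = 2*((U - 15)*U - 2) = 2*((-15 + U)*U - 2) = 2*(U*(-15 + U) - 2) = 2*(-2 + U*(-15 + U)) = -4 + 2*U*(-15 + U))
(g(9) + 2558)/(2600 + (13*29 - 17)) = ((-4 - 30*9 + 2*9²) + 2558)/(2600 + (13*29 - 17)) = ((-4 - 270 + 2*81) + 2558)/(2600 + (377 - 17)) = ((-4 - 270 + 162) + 2558)/(2600 + 360) = (-112 + 2558)/2960 = 2446*(1/2960) = 1223/1480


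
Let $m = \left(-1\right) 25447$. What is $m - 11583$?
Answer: $-37030$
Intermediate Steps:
$m = -25447$
$m - 11583 = -25447 - 11583 = -37030$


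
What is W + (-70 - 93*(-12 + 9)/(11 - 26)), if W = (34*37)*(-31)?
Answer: -195433/5 ≈ -39087.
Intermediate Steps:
W = -38998 (W = 1258*(-31) = -38998)
W + (-70 - 93*(-12 + 9)/(11 - 26)) = -38998 + (-70 - 93*(-12 + 9)/(11 - 26)) = -38998 + (-70 - (-279)/(-15)) = -38998 + (-70 - (-279)*(-1)/15) = -38998 + (-70 - 93*⅕) = -38998 + (-70 - 93/5) = -38998 - 443/5 = -195433/5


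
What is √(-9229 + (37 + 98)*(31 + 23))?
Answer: I*√1939 ≈ 44.034*I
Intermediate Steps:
√(-9229 + (37 + 98)*(31 + 23)) = √(-9229 + 135*54) = √(-9229 + 7290) = √(-1939) = I*√1939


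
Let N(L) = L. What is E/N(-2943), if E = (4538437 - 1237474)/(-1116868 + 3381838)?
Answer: -1100321/2221935570 ≈ -0.00049521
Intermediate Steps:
E = 1100321/754990 (E = 3300963/2264970 = 3300963*(1/2264970) = 1100321/754990 ≈ 1.4574)
E/N(-2943) = (1100321/754990)/(-2943) = (1100321/754990)*(-1/2943) = -1100321/2221935570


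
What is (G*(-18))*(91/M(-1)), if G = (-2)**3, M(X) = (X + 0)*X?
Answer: 13104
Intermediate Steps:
M(X) = X**2 (M(X) = X*X = X**2)
G = -8
(G*(-18))*(91/M(-1)) = (-8*(-18))*(91/((-1)**2)) = 144*(91/1) = 144*(91*1) = 144*91 = 13104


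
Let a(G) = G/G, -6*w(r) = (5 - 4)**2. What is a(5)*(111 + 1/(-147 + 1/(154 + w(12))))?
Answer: 15059002/135675 ≈ 110.99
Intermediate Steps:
w(r) = -1/6 (w(r) = -(5 - 4)**2/6 = -1/6*1**2 = -1/6*1 = -1/6)
a(G) = 1
a(5)*(111 + 1/(-147 + 1/(154 + w(12)))) = 1*(111 + 1/(-147 + 1/(154 - 1/6))) = 1*(111 + 1/(-147 + 1/(923/6))) = 1*(111 + 1/(-147 + 6/923)) = 1*(111 + 1/(-135675/923)) = 1*(111 - 923/135675) = 1*(15059002/135675) = 15059002/135675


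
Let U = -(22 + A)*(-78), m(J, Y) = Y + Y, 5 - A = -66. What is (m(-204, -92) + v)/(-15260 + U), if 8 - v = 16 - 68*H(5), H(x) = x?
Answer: -74/4003 ≈ -0.018486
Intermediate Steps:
A = 71 (A = 5 - 1*(-66) = 5 + 66 = 71)
m(J, Y) = 2*Y
v = 332 (v = 8 - (16 - 68*5) = 8 - (16 - 340) = 8 - 1*(-324) = 8 + 324 = 332)
U = 7254 (U = -(22 + 71)*(-78) = -93*(-78) = -1*(-7254) = 7254)
(m(-204, -92) + v)/(-15260 + U) = (2*(-92) + 332)/(-15260 + 7254) = (-184 + 332)/(-8006) = 148*(-1/8006) = -74/4003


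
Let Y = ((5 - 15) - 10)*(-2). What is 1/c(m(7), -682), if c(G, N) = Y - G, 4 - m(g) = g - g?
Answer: 1/36 ≈ 0.027778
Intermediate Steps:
Y = 40 (Y = (-10 - 10)*(-2) = -20*(-2) = 40)
m(g) = 4 (m(g) = 4 - (g - g) = 4 - 1*0 = 4 + 0 = 4)
c(G, N) = 40 - G
1/c(m(7), -682) = 1/(40 - 1*4) = 1/(40 - 4) = 1/36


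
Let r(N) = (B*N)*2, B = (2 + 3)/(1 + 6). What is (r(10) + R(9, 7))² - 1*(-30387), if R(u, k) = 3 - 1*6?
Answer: 1495204/49 ≈ 30514.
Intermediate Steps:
R(u, k) = -3 (R(u, k) = 3 - 6 = -3)
B = 5/7 ≈ 0.71429
r(N) = 10*N/7 (r(N) = (5*N/7)*2 = 10*N/7)
(r(10) + R(9, 7))² - 1*(-30387) = ((10/7)*10 - 3)² - 1*(-30387) = (100/7 - 3)² + 30387 = (79/7)² + 30387 = 6241/49 + 30387 = 1495204/49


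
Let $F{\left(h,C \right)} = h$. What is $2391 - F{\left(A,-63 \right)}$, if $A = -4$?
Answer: $2395$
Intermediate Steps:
$2391 - F{\left(A,-63 \right)} = 2391 - -4 = 2391 + 4 = 2395$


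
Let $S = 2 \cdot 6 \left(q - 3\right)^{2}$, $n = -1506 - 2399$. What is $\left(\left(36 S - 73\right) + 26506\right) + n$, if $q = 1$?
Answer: $24256$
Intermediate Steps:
$n = -3905$ ($n = -1506 - 2399 = -3905$)
$S = 48$ ($S = 2 \cdot 6 \left(1 - 3\right)^{2} = 12 \left(-2\right)^{2} = 12 \cdot 4 = 48$)
$\left(\left(36 S - 73\right) + 26506\right) + n = \left(\left(36 \cdot 48 - 73\right) + 26506\right) - 3905 = \left(\left(1728 - 73\right) + 26506\right) - 3905 = \left(1655 + 26506\right) - 3905 = 28161 - 3905 = 24256$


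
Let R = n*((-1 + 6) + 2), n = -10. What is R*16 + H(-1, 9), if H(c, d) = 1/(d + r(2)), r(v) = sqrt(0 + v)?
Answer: -88471/79 - sqrt(2)/79 ≈ -1119.9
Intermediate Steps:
r(v) = sqrt(v)
R = -70 (R = -10*((-1 + 6) + 2) = -10*(5 + 2) = -10*7 = -70)
H(c, d) = 1/(d + sqrt(2))
R*16 + H(-1, 9) = -70*16 + 1/(9 + sqrt(2)) = -1120 + 1/(9 + sqrt(2))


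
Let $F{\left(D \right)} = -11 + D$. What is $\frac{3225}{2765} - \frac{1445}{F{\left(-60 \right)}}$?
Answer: $\frac{844880}{39263} \approx 21.518$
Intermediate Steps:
$\frac{3225}{2765} - \frac{1445}{F{\left(-60 \right)}} = \frac{3225}{2765} - \frac{1445}{-11 - 60} = 3225 \cdot \frac{1}{2765} - \frac{1445}{-71} = \frac{645}{553} - - \frac{1445}{71} = \frac{645}{553} + \frac{1445}{71} = \frac{844880}{39263}$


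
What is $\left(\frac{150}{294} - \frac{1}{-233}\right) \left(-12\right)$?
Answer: $- \frac{70488}{11417} \approx -6.174$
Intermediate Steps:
$\left(\frac{150}{294} - \frac{1}{-233}\right) \left(-12\right) = \left(150 \cdot \frac{1}{294} - - \frac{1}{233}\right) \left(-12\right) = \left(\frac{25}{49} + \frac{1}{233}\right) \left(-12\right) = \frac{5874}{11417} \left(-12\right) = - \frac{70488}{11417}$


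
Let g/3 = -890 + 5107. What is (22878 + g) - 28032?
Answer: 7497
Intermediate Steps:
g = 12651 (g = 3*(-890 + 5107) = 3*4217 = 12651)
(22878 + g) - 28032 = (22878 + 12651) - 28032 = 35529 - 28032 = 7497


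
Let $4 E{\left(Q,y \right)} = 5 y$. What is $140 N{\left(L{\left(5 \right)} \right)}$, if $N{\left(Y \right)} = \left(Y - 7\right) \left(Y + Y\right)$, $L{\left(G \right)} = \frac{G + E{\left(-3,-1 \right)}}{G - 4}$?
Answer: $- \frac{6825}{2} \approx -3412.5$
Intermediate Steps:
$E{\left(Q,y \right)} = \frac{5 y}{4}$
$L{\left(G \right)} = \frac{- \frac{5}{4} + G}{-4 + G}$ ($L{\left(G \right)} = \frac{G + \frac{5}{4} \left(-1\right)}{G - 4} = \frac{G - \frac{5}{4}}{-4 + G} = \frac{- \frac{5}{4} + G}{-4 + G}$)
$N{\left(Y \right)} = 2 Y \left(-7 + Y\right)$ ($N{\left(Y \right)} = \left(-7 + Y\right) 2 Y = 2 Y \left(-7 + Y\right)$)
$140 N{\left(L{\left(5 \right)} \right)} = 140 \cdot 2 \frac{- \frac{5}{4} + 5}{-4 + 5} \left(-7 + \frac{- \frac{5}{4} + 5}{-4 + 5}\right) = 140 \cdot 2 \cdot 1^{-1} \cdot \frac{15}{4} \left(-7 + 1^{-1} \cdot \frac{15}{4}\right) = 140 \cdot 2 \cdot 1 \cdot \frac{15}{4} \left(-7 + 1 \cdot \frac{15}{4}\right) = 140 \cdot 2 \cdot \frac{15}{4} \left(-7 + \frac{15}{4}\right) = 140 \cdot 2 \cdot \frac{15}{4} \left(- \frac{13}{4}\right) = 140 \left(- \frac{195}{8}\right) = - \frac{6825}{2}$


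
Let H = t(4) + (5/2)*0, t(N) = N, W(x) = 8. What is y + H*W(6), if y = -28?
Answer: 4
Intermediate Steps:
H = 4 (H = 4 + (5/2)*0 = 4 + 0 = 4)
y + H*W(6) = -28 + 4*8 = -28 + 32 = 4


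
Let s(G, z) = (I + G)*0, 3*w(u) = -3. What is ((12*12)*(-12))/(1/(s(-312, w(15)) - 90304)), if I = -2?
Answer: 156045312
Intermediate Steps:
w(u) = -1 (w(u) = (⅓)*(-3) = -1)
s(G, z) = 0 (s(G, z) = (-2 + G)*0 = 0)
((12*12)*(-12))/(1/(s(-312, w(15)) - 90304)) = ((12*12)*(-12))/(1/(0 - 90304)) = (144*(-12))/(1/(-90304)) = -1728/(-1/90304) = -1728*(-90304) = 156045312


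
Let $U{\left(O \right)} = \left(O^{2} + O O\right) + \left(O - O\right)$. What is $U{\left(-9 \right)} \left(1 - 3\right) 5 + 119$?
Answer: $-1501$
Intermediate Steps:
$U{\left(O \right)} = 2 O^{2}$ ($U{\left(O \right)} = \left(O^{2} + O^{2}\right) + 0 = 2 O^{2} + 0 = 2 O^{2}$)
$U{\left(-9 \right)} \left(1 - 3\right) 5 + 119 = 2 \left(-9\right)^{2} \left(1 - 3\right) 5 + 119 = 2 \cdot 81 \left(\left(-2\right) 5\right) + 119 = 162 \left(-10\right) + 119 = -1620 + 119 = -1501$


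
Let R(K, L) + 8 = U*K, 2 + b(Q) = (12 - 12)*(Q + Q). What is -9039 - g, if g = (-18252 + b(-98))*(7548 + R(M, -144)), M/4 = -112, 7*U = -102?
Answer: 256788233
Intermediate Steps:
U = -102/7 (U = (1/7)*(-102) = -102/7 ≈ -14.571)
M = -448 (M = 4*(-112) = -448)
b(Q) = -2 (b(Q) = -2 + (12 - 12)*(Q + Q) = -2 + 0*(2*Q) = -2 + 0 = -2)
R(K, L) = -8 - 102*K/7
g = -256797272 (g = (-18252 - 2)*(7548 + (-8 - 102/7*(-448))) = -18254*(7548 + (-8 + 6528)) = -18254*(7548 + 6520) = -18254*14068 = -256797272)
-9039 - g = -9039 - 1*(-256797272) = -9039 + 256797272 = 256788233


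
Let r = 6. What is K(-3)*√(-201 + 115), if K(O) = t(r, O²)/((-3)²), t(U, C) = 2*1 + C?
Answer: 11*I*√86/9 ≈ 11.334*I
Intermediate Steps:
t(U, C) = 2 + C
K(O) = 2/9 + O²/9 (K(O) = (2 + O²)/((-3)²) = (2 + O²)/9 = (2 + O²)*(⅑) = 2/9 + O²/9)
K(-3)*√(-201 + 115) = (2/9 + (⅑)*(-3)²)*√(-201 + 115) = (2/9 + (⅑)*9)*√(-86) = (2/9 + 1)*(I*√86) = 11*(I*√86)/9 = 11*I*√86/9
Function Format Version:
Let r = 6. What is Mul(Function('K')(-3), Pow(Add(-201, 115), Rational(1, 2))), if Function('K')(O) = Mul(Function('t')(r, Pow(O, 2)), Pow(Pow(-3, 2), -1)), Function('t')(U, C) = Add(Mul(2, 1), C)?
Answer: Mul(Rational(11, 9), I, Pow(86, Rational(1, 2))) ≈ Mul(11.334, I)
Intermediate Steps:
Function('t')(U, C) = Add(2, C)
Function('K')(O) = Add(Rational(2, 9), Mul(Rational(1, 9), Pow(O, 2))) (Function('K')(O) = Mul(Add(2, Pow(O, 2)), Pow(Pow(-3, 2), -1)) = Mul(Add(2, Pow(O, 2)), Pow(9, -1)) = Mul(Add(2, Pow(O, 2)), Rational(1, 9)) = Add(Rational(2, 9), Mul(Rational(1, 9), Pow(O, 2))))
Mul(Function('K')(-3), Pow(Add(-201, 115), Rational(1, 2))) = Mul(Add(Rational(2, 9), Mul(Rational(1, 9), Pow(-3, 2))), Pow(Add(-201, 115), Rational(1, 2))) = Mul(Add(Rational(2, 9), Mul(Rational(1, 9), 9)), Pow(-86, Rational(1, 2))) = Mul(Add(Rational(2, 9), 1), Mul(I, Pow(86, Rational(1, 2)))) = Mul(Rational(11, 9), Mul(I, Pow(86, Rational(1, 2)))) = Mul(Rational(11, 9), I, Pow(86, Rational(1, 2)))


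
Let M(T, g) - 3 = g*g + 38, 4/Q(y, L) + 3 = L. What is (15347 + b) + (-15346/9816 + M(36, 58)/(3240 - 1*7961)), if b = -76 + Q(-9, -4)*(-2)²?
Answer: 2476133614697/162194676 ≈ 15266.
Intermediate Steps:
Q(y, L) = 4/(-3 + L)
M(T, g) = 41 + g² (M(T, g) = 3 + (g*g + 38) = 3 + (g² + 38) = 3 + (38 + g²) = 41 + g²)
b = -548/7 (b = -76 + (4/(-3 - 4))*(-2)² = -76 + (4/(-7))*4 = -76 + (4*(-⅐))*4 = -76 - 4/7*4 = -76 - 16/7 = -548/7 ≈ -78.286)
(15347 + b) + (-15346/9816 + M(36, 58)/(3240 - 1*7961)) = (15347 - 548/7) + (-15346/9816 + (41 + 58²)/(3240 - 1*7961)) = 106881/7 + (-15346*1/9816 + (41 + 3364)/(3240 - 7961)) = 106881/7 + (-7673/4908 + 3405/(-4721)) = 106881/7 + (-7673/4908 + 3405*(-1/4721)) = 106881/7 + (-7673/4908 - 3405/4721) = 106881/7 - 52935973/23170668 = 2476133614697/162194676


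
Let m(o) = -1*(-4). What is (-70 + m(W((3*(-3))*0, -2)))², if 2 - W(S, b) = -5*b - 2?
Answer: 4356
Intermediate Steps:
W(S, b) = 4 + 5*b (W(S, b) = 2 - (-5*b - 2) = 2 - (-2 - 5*b) = 2 + (2 + 5*b) = 4 + 5*b)
m(o) = 4
(-70 + m(W((3*(-3))*0, -2)))² = (-70 + 4)² = (-66)² = 4356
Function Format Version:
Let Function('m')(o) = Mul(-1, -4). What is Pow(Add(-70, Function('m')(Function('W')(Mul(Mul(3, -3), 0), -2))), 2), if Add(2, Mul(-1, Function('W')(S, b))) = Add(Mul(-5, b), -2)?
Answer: 4356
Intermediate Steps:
Function('W')(S, b) = Add(4, Mul(5, b)) (Function('W')(S, b) = Add(2, Mul(-1, Add(Mul(-5, b), -2))) = Add(2, Mul(-1, Add(-2, Mul(-5, b)))) = Add(2, Add(2, Mul(5, b))) = Add(4, Mul(5, b)))
Function('m')(o) = 4
Pow(Add(-70, Function('m')(Function('W')(Mul(Mul(3, -3), 0), -2))), 2) = Pow(Add(-70, 4), 2) = Pow(-66, 2) = 4356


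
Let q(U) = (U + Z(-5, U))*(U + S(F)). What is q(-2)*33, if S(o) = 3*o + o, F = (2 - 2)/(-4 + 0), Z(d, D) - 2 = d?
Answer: 330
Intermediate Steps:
Z(d, D) = 2 + d
F = 0 (F = 0/(-4) = 0*(-1/4) = 0)
S(o) = 4*o
q(U) = U*(-3 + U) (q(U) = (U + (2 - 5))*(U + 4*0) = (U - 3)*(U + 0) = (-3 + U)*U = U*(-3 + U))
q(-2)*33 = -2*(-3 - 2)*33 = -2*(-5)*33 = 10*33 = 330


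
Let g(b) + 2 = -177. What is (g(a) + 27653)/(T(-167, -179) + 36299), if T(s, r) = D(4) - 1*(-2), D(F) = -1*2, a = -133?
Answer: 27474/36299 ≈ 0.75688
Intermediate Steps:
D(F) = -2
T(s, r) = 0 (T(s, r) = -2 - 1*(-2) = -2 + 2 = 0)
g(b) = -179 (g(b) = -2 - 177 = -179)
(g(a) + 27653)/(T(-167, -179) + 36299) = (-179 + 27653)/(0 + 36299) = 27474/36299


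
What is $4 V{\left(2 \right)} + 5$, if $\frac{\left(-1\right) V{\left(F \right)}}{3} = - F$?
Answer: $29$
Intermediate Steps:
$V{\left(F \right)} = 3 F$ ($V{\left(F \right)} = - 3 \left(- F\right) = 3 F$)
$4 V{\left(2 \right)} + 5 = 4 \cdot 3 \cdot 2 + 5 = 4 \cdot 6 + 5 = 24 + 5 = 29$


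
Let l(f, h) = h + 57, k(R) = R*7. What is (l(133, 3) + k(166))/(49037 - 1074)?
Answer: 1222/47963 ≈ 0.025478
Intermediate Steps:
k(R) = 7*R
l(f, h) = 57 + h
(l(133, 3) + k(166))/(49037 - 1074) = ((57 + 3) + 7*166)/(49037 - 1074) = (60 + 1162)/47963 = 1222*(1/47963) = 1222/47963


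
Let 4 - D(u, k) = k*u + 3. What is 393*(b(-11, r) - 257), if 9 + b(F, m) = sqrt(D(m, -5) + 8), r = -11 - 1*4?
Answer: -104538 + 393*I*sqrt(66) ≈ -1.0454e+5 + 3192.7*I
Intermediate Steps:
r = -15 (r = -11 - 4 = -15)
D(u, k) = 1 - k*u (D(u, k) = 4 - (k*u + 3) = 4 - (3 + k*u) = 4 + (-3 - k*u) = 1 - k*u)
b(F, m) = -9 + sqrt(9 + 5*m) (b(F, m) = -9 + sqrt((1 - 1*(-5)*m) + 8) = -9 + sqrt((1 + 5*m) + 8) = -9 + sqrt(9 + 5*m))
393*(b(-11, r) - 257) = 393*((-9 + sqrt(9 + 5*(-15))) - 257) = 393*((-9 + sqrt(9 - 75)) - 257) = 393*((-9 + sqrt(-66)) - 257) = 393*((-9 + I*sqrt(66)) - 257) = 393*(-266 + I*sqrt(66)) = -104538 + 393*I*sqrt(66)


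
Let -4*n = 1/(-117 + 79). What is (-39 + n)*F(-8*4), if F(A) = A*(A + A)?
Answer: -1517312/19 ≈ -79859.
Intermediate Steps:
n = 1/152 (n = -1/(4*(-117 + 79)) = -¼/(-38) = -¼*(-1/38) = 1/152 ≈ 0.0065789)
F(A) = 2*A² (F(A) = A*(2*A) = 2*A²)
(-39 + n)*F(-8*4) = (-39 + 1/152)*(2*(-8*4)²) = -5927*(-32)²/76 = -5927*1024/76 = -5927/152*2048 = -1517312/19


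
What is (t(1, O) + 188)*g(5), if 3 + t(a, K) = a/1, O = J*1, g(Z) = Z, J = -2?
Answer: 930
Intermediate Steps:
O = -2 (O = -2*1 = -2)
t(a, K) = -3 + a (t(a, K) = -3 + a/1 = -3 + a*1 = -3 + a)
(t(1, O) + 188)*g(5) = ((-3 + 1) + 188)*5 = (-2 + 188)*5 = 186*5 = 930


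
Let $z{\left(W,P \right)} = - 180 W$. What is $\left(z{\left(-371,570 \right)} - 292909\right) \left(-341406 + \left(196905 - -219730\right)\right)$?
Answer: $-17011458541$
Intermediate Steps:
$\left(z{\left(-371,570 \right)} - 292909\right) \left(-341406 + \left(196905 - -219730\right)\right) = \left(\left(-180\right) \left(-371\right) - 292909\right) \left(-341406 + \left(196905 - -219730\right)\right) = \left(66780 - 292909\right) \left(-341406 + \left(196905 + 219730\right)\right) = - 226129 \left(-341406 + 416635\right) = \left(-226129\right) 75229 = -17011458541$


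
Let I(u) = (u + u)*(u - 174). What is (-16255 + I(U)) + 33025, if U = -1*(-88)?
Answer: 1634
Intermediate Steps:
U = 88
I(u) = 2*u*(-174 + u) (I(u) = (2*u)*(-174 + u) = 2*u*(-174 + u))
(-16255 + I(U)) + 33025 = (-16255 + 2*88*(-174 + 88)) + 33025 = (-16255 + 2*88*(-86)) + 33025 = (-16255 - 15136) + 33025 = -31391 + 33025 = 1634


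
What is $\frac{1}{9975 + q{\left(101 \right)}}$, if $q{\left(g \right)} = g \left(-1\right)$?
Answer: $\frac{1}{9874} \approx 0.00010128$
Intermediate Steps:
$q{\left(g \right)} = - g$
$\frac{1}{9975 + q{\left(101 \right)}} = \frac{1}{9975 - 101} = \frac{1}{9874}$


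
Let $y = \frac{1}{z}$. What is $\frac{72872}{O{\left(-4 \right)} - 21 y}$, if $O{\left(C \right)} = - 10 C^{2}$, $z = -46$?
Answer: $- \frac{3352112}{7339} \approx -456.75$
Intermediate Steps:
$y = - \frac{1}{46}$ ($y = \frac{1}{-46} = - \frac{1}{46} \approx -0.021739$)
$\frac{72872}{O{\left(-4 \right)} - 21 y} = \frac{72872}{- 10 \left(-4\right)^{2} - - \frac{21}{46}} = \frac{72872}{\left(-10\right) 16 + \frac{21}{46}} = \frac{72872}{-160 + \frac{21}{46}} = \frac{72872}{- \frac{7339}{46}} = 72872 \left(- \frac{46}{7339}\right) = - \frac{3352112}{7339}$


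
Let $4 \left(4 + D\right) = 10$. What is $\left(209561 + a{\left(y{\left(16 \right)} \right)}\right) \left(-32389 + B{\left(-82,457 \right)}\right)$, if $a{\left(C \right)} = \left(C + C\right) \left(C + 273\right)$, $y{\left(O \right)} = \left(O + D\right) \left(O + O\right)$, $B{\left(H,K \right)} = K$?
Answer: $-28531146204$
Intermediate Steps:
$D = - \frac{3}{2}$ ($D = -4 + \frac{1}{4} \cdot 10 = -4 + \frac{5}{2} = - \frac{3}{2} \approx -1.5$)
$y{\left(O \right)} = 2 O \left(- \frac{3}{2} + O\right)$ ($y{\left(O \right)} = \left(O - \frac{3}{2}\right) \left(O + O\right) = \left(- \frac{3}{2} + O\right) 2 O = 2 O \left(- \frac{3}{2} + O\right)$)
$a{\left(C \right)} = 2 C \left(273 + C\right)$
$\left(209561 + a{\left(y{\left(16 \right)} \right)}\right) \left(-32389 + B{\left(-82,457 \right)}\right) = \left(209561 + 2 \cdot 16 \left(-3 + 2 \cdot 16\right) \left(273 + 16 \left(-3 + 2 \cdot 16\right)\right)\right) \left(-32389 + 457\right) = \left(209561 + 2 \cdot 16 \left(-3 + 32\right) \left(273 + 16 \left(-3 + 32\right)\right)\right) \left(-31932\right) = \left(209561 + 2 \cdot 16 \cdot 29 \left(273 + 16 \cdot 29\right)\right) \left(-31932\right) = \left(209561 + 2 \cdot 464 \left(273 + 464\right)\right) \left(-31932\right) = \left(209561 + 2 \cdot 464 \cdot 737\right) \left(-31932\right) = \left(209561 + 683936\right) \left(-31932\right) = 893497 \left(-31932\right) = -28531146204$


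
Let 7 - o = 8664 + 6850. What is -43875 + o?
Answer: -59382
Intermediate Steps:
o = -15507 (o = 7 - (8664 + 6850) = 7 - 1*15514 = 7 - 15514 = -15507)
-43875 + o = -43875 - 15507 = -59382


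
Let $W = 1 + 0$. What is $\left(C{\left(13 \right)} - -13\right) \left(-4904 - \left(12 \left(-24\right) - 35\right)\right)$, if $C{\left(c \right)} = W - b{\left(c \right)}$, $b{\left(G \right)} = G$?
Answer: $-4581$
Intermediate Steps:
$W = 1$
$C{\left(c \right)} = 1 - c$
$\left(C{\left(13 \right)} - -13\right) \left(-4904 - \left(12 \left(-24\right) - 35\right)\right) = \left(\left(1 - 13\right) - -13\right) \left(-4904 - \left(12 \left(-24\right) - 35\right)\right) = \left(\left(1 - 13\right) + 13\right) \left(-4904 - \left(-288 - 35\right)\right) = \left(-12 + 13\right) \left(-4904 - -323\right) = 1 \left(-4904 + 323\right) = 1 \left(-4581\right) = -4581$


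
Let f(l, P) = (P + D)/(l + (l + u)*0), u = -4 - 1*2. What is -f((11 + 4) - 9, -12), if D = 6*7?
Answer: -5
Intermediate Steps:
u = -6 (u = -4 - 2 = -6)
D = 42
f(l, P) = (42 + P)/l (f(l, P) = (P + 42)/(l + (l - 6)*0) = (42 + P)/(l + (-6 + l)*0) = (42 + P)/(l + 0) = (42 + P)/l)
-f((11 + 4) - 9, -12) = -(42 - 12)/((11 + 4) - 9) = -30/(15 - 9) = -30/6 = -1*5 = -5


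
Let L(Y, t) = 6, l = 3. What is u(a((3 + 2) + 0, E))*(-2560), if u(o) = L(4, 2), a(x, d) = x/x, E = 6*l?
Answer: -15360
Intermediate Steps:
E = 18 (E = 6*3 = 18)
a(x, d) = 1
u(o) = 6
u(a((3 + 2) + 0, E))*(-2560) = 6*(-2560) = -15360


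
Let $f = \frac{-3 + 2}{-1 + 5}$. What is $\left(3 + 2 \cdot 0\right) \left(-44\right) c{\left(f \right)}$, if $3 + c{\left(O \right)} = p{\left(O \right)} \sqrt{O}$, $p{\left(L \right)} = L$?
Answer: $396 + \frac{33 i}{2} \approx 396.0 + 16.5 i$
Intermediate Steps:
$f = - \frac{1}{4} \approx -0.25$
$c{\left(O \right)} = -3 + O^{\frac{3}{2}}$ ($c{\left(O \right)} = -3 + O \sqrt{O} = -3 + O^{\frac{3}{2}}$)
$\left(3 + 2 \cdot 0\right) \left(-44\right) c{\left(f \right)} = \left(3 + 2 \cdot 0\right) \left(-44\right) \left(-3 + \left(- \frac{1}{4}\right)^{\frac{3}{2}}\right) = \left(3 + 0\right) \left(-44\right) \left(-3 - \frac{i}{8}\right) = 3 \left(-44\right) \left(-3 - \frac{i}{8}\right) = - 132 \left(-3 - \frac{i}{8}\right) = 396 + \frac{33 i}{2}$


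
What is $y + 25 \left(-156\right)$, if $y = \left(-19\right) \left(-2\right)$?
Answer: $-3862$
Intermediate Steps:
$y = 38$
$y + 25 \left(-156\right) = 38 + 25 \left(-156\right) = 38 - 3900 = -3862$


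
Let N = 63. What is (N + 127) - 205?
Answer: -15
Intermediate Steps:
(N + 127) - 205 = (63 + 127) - 205 = 190 - 205 = -15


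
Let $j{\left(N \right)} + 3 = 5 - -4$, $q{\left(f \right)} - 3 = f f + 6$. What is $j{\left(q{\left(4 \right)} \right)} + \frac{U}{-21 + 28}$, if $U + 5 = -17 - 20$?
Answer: $0$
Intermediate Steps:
$q{\left(f \right)} = 9 + f^{2}$ ($q{\left(f \right)} = 3 + \left(f f + 6\right) = 3 + \left(f^{2} + 6\right) = 3 + \left(6 + f^{2}\right) = 9 + f^{2}$)
$j{\left(N \right)} = 6$ ($j{\left(N \right)} = -3 + \left(5 - -4\right) = -3 + \left(5 + 4\right) = -3 + 9 = 6$)
$U = -42$ ($U = -5 - 37 = -42$)
$j{\left(q{\left(4 \right)} \right)} + \frac{U}{-21 + 28} = 6 - \frac{42}{-21 + 28} = 6 - \frac{42}{7} = 6 - 6 = 0$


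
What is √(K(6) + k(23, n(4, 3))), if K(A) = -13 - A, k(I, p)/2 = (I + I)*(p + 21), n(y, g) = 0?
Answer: √1913 ≈ 43.738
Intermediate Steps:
k(I, p) = 4*I*(21 + p) (k(I, p) = 2*((I + I)*(p + 21)) = 2*((2*I)*(21 + p)) = 2*(2*I*(21 + p)) = 4*I*(21 + p))
√(K(6) + k(23, n(4, 3))) = √((-13 - 1*6) + 4*23*(21 + 0)) = √((-13 - 6) + 4*23*21) = √(-19 + 1932) = √1913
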